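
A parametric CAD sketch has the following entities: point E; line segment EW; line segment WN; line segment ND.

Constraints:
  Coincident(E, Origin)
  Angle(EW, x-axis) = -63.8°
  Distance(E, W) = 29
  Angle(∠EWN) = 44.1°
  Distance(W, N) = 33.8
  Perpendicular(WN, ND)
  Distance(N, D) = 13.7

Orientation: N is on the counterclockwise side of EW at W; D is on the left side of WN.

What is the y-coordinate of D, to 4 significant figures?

10.35

E is at the origin; EW runs at -63.8° with length 29.0, so W = 29.0·(cos -63.8°, sin -63.8°) = (12.80, -26.02). ∠EWN = 44.1°, so WN runs at -63.8° + (180° − 44.1°) = 72.10° from the x-axis; with |WN| = 33.8, N = W + 33.8·(cos 72.10°, sin 72.10°) = (23.19, 6.143). The perpendicularity gives ND at right angles to WN; with |ND| = 13.7 on the left of WN, D = N + 13.7·(-0.9516, 0.3074) = (10.16, 10.35). So D.y = 10.35.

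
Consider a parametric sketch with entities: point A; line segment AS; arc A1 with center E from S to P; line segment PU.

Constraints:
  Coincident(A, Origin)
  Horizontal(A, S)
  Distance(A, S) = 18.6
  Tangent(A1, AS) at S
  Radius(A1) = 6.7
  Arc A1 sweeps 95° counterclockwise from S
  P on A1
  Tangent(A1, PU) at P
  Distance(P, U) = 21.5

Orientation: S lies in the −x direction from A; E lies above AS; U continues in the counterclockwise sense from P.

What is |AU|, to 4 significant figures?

31.85

On A1, S sits at bearing -90° from E; a 95° counterclockwise sweep puts P at bearing 5°, so P = E + 6.7·(cos 5°, sin 5°) = (-11.93, 7.284). Since A1 is tangent to PU there, EP ⟂ PU, so PU runs along (−sin 5°, cos 5°); with |PU| = 21.5, U = (-13.80, 28.70). Then |AU| = |U − A| = 31.85.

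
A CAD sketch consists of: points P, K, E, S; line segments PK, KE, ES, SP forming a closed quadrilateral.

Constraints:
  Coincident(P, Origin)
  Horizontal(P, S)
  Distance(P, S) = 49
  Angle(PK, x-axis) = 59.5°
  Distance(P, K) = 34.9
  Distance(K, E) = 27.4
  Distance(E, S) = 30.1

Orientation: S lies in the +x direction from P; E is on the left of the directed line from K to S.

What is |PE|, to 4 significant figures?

54.09

P is at the origin; PS is horizontal with |PS| = 49.0 and S in +x, so S = (49.0, 0). PK runs at 59.5° with |PK| = 34.9, so K = (17.71, 30.07). E is determined by |KE| = 27.4 and |ES| = 30.1 together: it lies at the intersection of circle(K, 27.4) and circle(S, 30.1). With |KS| = 43.40, the foot of the radical line on KS is 19.91 from K and the perpendicular offset is √(27.4² − 19.91²) = 18.83. Taking the left-of-KS solution: E = (45.11, 29.85).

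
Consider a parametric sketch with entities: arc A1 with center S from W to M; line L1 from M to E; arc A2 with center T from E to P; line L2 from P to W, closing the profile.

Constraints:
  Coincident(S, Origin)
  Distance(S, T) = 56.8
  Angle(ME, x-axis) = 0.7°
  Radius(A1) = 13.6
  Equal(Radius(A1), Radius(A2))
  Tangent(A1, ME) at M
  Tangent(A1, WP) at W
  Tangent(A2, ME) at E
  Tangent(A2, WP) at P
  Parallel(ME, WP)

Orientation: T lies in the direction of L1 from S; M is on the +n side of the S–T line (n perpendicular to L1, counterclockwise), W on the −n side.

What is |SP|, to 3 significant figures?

58.4

The slot axis is L1's direction at 0.7°, so u = (cos 0.7°, sin 0.7°) = (1.00, 0.0122) and n = (−sin 0.7°, cos 0.7°) = (-0.0122, 1.00). S is at the origin and T lies 56.8 along u from S, so T = 56.8·u = (56.8, 0.694). Tangency of A1 to both parallel lines with radius 13.6 puts M and W at S ± 13.6·n: M = (-0.166, 13.6), W = (0.166, -13.6). Equal radii place E and P the same way about T: E = T + 13.6·n = (56.6, 14.3), P = T − 13.6·n = (57.0, -12.9). Then |SP| = |P − S| = 58.4.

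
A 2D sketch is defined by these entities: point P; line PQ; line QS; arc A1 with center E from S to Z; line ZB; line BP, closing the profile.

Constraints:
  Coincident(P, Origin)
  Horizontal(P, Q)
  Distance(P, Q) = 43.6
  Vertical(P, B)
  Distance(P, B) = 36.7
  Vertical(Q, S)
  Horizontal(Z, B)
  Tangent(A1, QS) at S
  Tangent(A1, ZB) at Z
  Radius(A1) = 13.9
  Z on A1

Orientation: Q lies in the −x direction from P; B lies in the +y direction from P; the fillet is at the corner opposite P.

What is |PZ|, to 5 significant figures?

47.212

P is at the origin; P and Q share the same y with |PQ| = 43.6 and Q on the −x side, so Q = (-43.600, 0.0000). PB is vertical with |PB| = 36.7 and B on the +y side, so B = (0.0000, 36.700). The virtual corner opposite P is at (-43.600, 36.700). Tangency of A1 to QS means the radius ES is perpendicular to QS and since A1 is tangent to ZB there, EZ ⟂ ZB, with radius 13.9, so the center E sits 13.9 in from both sides at E = (-29.700, 22.800). That places the tangent points at S = (-43.600, 22.800) on QS and Z = (-29.700, 36.700) on ZB. Then |PZ| = |Z − P| = 47.212.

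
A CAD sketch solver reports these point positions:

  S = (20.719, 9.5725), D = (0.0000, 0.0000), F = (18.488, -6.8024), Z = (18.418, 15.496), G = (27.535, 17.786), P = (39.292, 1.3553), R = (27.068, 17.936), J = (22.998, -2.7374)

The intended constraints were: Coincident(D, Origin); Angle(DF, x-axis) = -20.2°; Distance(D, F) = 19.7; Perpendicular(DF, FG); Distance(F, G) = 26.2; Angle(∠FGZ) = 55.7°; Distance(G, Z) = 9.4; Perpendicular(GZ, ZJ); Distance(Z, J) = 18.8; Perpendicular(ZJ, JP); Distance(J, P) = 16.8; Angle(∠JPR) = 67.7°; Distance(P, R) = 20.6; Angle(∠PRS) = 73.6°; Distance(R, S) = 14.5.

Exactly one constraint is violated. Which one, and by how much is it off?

Distance(R, S) = 14.5 — off by 4.00.

D = (0.00, 0.00) ✓; DF at -20.20° ✓; |DF| = 19.70 ✓; ∠(DF, FG) = 90.00° ✓; |FG| = 26.20 ✓; ∠FGZ = 55.70° ✓; |GZ| = 9.400 ✓; ∠(GZ, ZJ) = 90.00° ✓; |ZJ| = 18.80 ✓; ∠(ZJ, JP) = 90.00° ✓; |JP| = 16.80 ✓; ∠JPR = 67.70° ✓; |PR| = 20.60 ✓; ∠PRS = 73.60° ✓; |RS| = 10.50 ✗.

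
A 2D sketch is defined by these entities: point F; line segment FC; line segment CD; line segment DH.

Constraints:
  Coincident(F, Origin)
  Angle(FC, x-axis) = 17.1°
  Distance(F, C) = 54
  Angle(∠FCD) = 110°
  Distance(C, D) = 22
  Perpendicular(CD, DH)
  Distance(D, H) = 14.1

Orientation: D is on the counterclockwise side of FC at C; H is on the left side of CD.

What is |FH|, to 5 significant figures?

54.594

F is at the origin; FC runs at 17.1° with length 54.0, so C = 54.0·(cos 17.1°, sin 17.1°) = (51.613, 15.878). ∠FCD = 110.0°, so CD runs at 17.1° + (180° − 110.0°) = 87.100° from the x-axis; with |CD| = 22.0, D = C + 22.0·(cos 87.100°, sin 87.100°) = (52.726, 37.850). The perpendicularity gives DH at right angles to CD; with |DH| = 14.1 on the left of CD, H = D + 14.1·(-0.99872, 0.050593) = (38.644, 38.563). Then |FH| = |H − F| = 54.594.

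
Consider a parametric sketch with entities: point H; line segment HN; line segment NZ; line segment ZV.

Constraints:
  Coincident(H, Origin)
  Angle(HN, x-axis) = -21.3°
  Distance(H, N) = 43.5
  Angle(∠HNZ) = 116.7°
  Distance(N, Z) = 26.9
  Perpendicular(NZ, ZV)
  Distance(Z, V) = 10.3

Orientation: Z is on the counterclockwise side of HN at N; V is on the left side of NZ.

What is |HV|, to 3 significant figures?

54.5

∠HNZ = 116.7°, so NZ runs at -21.3° + (180° − 116.7°) = 42.0° from the x-axis; with |NZ| = 26.9, Z = N + 26.9·(cos 42.0°, sin 42.0°) = (60.5, 2.20). NZ is perpendicular to ZV; with |ZV| = 10.3 on the left of NZ, V = Z + 10.3·(-0.669, 0.743) = (53.6, 9.85). Then |HV| = |V − H| = 54.5.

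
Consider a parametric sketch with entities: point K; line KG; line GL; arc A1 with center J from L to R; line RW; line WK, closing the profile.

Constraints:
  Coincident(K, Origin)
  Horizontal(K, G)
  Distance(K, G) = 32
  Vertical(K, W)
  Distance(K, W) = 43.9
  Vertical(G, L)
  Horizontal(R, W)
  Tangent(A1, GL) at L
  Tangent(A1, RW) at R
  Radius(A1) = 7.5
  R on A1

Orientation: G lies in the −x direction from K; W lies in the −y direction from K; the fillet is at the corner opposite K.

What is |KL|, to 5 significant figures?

48.466

The virtual corner opposite K is at (-32.000, -43.900). Tangency of A1 to GL means the radius JL is perpendicular to GL and the tangent condition forces JR to be normal to RW, with radius 7.5, so the center J sits 7.5 in from both sides at J = (-24.500, -36.400). That places the tangent points at L = (-32.000, -36.400) on GL and R = (-24.500, -43.900) on RW. Then |KL| = |L − K| = 48.466.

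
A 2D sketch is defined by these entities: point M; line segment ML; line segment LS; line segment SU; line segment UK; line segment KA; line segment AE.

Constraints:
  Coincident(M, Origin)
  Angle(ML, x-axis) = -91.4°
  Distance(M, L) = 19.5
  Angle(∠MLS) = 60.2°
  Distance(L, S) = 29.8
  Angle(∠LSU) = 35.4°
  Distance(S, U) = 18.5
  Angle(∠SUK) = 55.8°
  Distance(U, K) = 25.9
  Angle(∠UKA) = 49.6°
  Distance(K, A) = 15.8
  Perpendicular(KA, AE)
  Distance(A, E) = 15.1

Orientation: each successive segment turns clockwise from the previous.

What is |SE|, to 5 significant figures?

14.469

∠UKA = 49.6° gives KA at 109.60° from the x-axis; with |KA| = 15.8, A = (-25.766, -10.248). KA ⟂ AE, so AE runs at 19.600°; with |AE| = 15.1, E = (-11.541, -5.1823). Then |SE| = |E − S| = 14.469.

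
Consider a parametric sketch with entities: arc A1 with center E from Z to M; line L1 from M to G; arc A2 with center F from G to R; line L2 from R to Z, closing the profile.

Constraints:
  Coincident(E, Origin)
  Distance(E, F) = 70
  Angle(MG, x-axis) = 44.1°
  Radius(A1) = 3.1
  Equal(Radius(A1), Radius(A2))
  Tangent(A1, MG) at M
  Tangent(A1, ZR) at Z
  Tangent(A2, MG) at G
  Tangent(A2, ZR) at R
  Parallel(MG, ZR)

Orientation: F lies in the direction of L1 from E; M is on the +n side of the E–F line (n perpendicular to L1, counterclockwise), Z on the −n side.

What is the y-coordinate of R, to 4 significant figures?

46.49

Tangency of A1 to both parallel lines with radius 3.1 puts M and Z at E ± 3.1·n: M = (-2.157, 2.226), Z = (2.157, -2.226). Equal radii place G and R the same way about F: G = F + 3.1·n = (48.11, 50.94), R = F − 3.1·n = (52.43, 46.49). So R.y = 46.49.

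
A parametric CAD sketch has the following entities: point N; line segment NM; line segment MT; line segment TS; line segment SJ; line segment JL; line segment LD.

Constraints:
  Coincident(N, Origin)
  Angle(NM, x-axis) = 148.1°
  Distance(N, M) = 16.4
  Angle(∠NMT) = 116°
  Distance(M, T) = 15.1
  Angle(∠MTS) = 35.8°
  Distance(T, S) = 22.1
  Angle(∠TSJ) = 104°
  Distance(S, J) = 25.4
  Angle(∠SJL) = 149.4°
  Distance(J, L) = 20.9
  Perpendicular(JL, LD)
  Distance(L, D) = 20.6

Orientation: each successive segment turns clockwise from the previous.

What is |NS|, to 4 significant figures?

4.726

N is at the origin; NM runs at 148.1° with length 16.4, so M = (-13.92, 8.666). ∠NMT = 116.0° gives MT at 84.10° from the x-axis; with |MT| = 15.1, T = (-12.37, 23.69). ∠MTS = 35.8° gives TS at -60.10° from the x-axis; with |TS| = 22.1, S = (-1.354, 4.528). Then |NS| = |S − N| = 4.726.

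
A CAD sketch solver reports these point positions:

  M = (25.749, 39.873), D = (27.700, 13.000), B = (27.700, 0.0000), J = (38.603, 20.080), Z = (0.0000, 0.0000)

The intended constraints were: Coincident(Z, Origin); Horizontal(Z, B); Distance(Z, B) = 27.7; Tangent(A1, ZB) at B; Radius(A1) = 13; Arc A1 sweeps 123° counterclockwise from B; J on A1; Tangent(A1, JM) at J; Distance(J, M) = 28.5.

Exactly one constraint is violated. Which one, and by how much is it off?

Distance(J, M) = 28.5 — off by 4.90.

Z = (0.00, 0.00) ✓; Z.y = 0.00, B.y = 0.00 ✓; |ZB| = 27.70 ✓; ∠(DB, BZ) = 90.00° ✓; |DB| = 13.00 ✓; bearing(D→J) − bearing(D→B) = 123.0° ✓; |DJ| = 13.00 ✓; ∠(DJ, JM) = 90.00° ✓; |JM| = 23.60 ✗.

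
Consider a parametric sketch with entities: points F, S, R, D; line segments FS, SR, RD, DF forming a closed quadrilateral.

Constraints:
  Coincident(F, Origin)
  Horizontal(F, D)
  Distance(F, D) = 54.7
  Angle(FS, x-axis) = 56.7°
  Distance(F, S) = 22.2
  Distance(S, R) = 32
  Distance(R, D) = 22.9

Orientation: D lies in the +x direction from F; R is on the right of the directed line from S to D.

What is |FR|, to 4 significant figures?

33.18

F is at the origin; FD is horizontal with |FD| = 54.7 and D in +x, so D = (54.7, 0). FS runs at 56.7° with |FS| = 22.2, so S = (12.19, 18.55). R is determined by |SR| = 32.0 and |RD| = 22.9 together: it lies at the intersection of circle(S, 32.0) and circle(D, 22.9). With |SD| = 46.38, the foot of the radical line on SD is 28.58 from S and the perpendicular offset is √(32.0² − 28.58²) = 14.40. Taking the right-of-SD solution: R = (32.62, -6.073).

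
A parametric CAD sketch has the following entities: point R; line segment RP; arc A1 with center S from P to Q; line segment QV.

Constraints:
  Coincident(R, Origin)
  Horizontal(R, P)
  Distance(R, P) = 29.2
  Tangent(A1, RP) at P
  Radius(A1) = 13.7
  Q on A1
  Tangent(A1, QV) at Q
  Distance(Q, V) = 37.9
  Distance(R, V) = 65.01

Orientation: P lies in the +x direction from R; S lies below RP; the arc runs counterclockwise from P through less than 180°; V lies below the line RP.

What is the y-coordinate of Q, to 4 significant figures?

-20.89

Checks: |SQ| = 13.70 ✓; ∠(SQ, QV) = 90.00° ✓; |QV| = 37.90 ✓; |RV| = 65.01 ✓.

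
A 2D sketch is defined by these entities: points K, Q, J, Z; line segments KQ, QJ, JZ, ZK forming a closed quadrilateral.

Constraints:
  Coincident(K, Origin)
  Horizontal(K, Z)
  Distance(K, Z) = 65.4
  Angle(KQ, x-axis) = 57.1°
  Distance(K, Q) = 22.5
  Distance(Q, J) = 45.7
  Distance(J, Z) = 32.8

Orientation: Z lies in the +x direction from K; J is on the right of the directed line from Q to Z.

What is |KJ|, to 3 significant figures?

42.6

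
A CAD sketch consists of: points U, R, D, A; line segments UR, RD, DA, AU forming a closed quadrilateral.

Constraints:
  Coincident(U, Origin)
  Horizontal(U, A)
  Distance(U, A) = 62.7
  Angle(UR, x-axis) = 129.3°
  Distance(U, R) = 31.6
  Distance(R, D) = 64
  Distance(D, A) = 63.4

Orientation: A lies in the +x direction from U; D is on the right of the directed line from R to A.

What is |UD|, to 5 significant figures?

33.931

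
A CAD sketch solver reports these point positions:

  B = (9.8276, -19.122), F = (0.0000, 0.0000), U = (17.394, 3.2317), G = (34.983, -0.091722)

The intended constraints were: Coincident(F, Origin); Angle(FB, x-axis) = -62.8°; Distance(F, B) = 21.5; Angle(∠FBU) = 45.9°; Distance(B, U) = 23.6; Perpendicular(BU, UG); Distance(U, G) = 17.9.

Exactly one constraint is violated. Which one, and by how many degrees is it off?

Perpendicular(BU, UG) — off by 8.00°.

F = (0.00, 0.00) ✓; FB at -62.80° ✓; |FB| = 21.50 ✓; ∠FBU = 45.90° ✓; |BU| = 23.60 ✓; ∠(BU, UG) = 82.00° ✗; |UG| = 17.90 ✓.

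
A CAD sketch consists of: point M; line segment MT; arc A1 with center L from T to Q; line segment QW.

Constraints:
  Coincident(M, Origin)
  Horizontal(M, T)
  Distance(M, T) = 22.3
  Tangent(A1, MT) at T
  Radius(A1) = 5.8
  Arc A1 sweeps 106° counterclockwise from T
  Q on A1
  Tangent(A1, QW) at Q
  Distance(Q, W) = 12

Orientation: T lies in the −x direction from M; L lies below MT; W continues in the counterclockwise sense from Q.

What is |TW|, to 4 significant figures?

19.07

M is at the origin; M and T share the same y with |MT| = 22.3 and T on the −x side, so T = (-22.30, 0.000). Since A1 is tangent to MT there, LT ⟂ MT, so L = T + (0, -5.8) = (-22.30, -5.800). On A1, T sits at bearing 90° from L; a 106° counterclockwise sweep puts Q at bearing 196°, so Q = L + 5.8·(cos 196°, sin 196°) = (-27.88, -7.399). The tangent condition forces LQ to be normal to QW, so QW runs along (−sin 196°, cos 196°); with |QW| = 12.0, W = (-24.57, -18.93). Then |TW| = |W − T| = 19.07.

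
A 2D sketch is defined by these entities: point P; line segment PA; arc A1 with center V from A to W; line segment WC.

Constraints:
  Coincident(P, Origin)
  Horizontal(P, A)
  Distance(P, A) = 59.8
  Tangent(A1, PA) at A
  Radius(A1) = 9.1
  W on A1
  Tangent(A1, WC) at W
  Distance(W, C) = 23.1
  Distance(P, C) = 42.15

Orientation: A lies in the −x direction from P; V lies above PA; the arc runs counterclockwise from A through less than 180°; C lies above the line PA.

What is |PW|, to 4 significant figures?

53.27

Checks: P = (0.00, 0.00) ✓; |VW| = 9.100 ✓; ∠(VW, WC) = 90.00° ✓; |WC| = 23.10 ✓; |PC| = 42.15 ✓.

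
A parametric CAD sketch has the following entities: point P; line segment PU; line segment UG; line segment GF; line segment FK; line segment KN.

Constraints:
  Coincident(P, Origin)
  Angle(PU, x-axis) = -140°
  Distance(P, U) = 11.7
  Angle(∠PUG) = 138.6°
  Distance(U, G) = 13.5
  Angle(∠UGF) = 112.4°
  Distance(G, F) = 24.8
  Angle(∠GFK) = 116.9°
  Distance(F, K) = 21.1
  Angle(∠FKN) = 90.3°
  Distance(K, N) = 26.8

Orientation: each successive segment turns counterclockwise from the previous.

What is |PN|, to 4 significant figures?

14.03

∠GFK = 116.9° gives FK at 32.10° from the x-axis; with |FK| = 21.1, K = (28.15, -22.43). ∠FKN = 90.3° gives KN at 121.8° from the x-axis; with |KN| = 26.8, N = (14.03, 0.3479). Then |PN| = |N − P| = 14.03.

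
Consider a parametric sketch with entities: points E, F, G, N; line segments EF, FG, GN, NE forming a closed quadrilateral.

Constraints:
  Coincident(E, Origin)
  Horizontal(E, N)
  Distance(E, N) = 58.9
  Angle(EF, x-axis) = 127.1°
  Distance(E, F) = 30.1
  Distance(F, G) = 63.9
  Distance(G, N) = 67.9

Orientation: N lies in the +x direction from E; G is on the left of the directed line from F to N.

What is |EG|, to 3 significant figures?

70.7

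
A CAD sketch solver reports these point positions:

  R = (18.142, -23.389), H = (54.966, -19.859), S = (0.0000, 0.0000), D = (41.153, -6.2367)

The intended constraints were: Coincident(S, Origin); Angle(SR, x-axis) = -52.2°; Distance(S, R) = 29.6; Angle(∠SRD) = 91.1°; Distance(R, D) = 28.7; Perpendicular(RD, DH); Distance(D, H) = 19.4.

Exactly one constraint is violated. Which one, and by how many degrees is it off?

Perpendicular(RD, DH) — off by 8.70°.

S = (0.00, 0.00) ✓; SR at -52.20° ✓; |SR| = 29.60 ✓; ∠SRD = 91.10° ✓; |RD| = 28.70 ✓; ∠(RD, DH) = 81.30° ✗; |DH| = 19.40 ✓.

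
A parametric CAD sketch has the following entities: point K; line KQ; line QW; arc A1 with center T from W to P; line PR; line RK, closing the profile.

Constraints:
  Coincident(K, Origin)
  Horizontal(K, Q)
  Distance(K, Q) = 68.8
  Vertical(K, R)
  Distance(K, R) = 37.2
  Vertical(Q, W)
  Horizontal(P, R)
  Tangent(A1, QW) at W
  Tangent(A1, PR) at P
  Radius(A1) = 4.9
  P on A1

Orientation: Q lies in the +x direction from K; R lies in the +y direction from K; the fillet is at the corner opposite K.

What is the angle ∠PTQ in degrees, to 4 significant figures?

171.4°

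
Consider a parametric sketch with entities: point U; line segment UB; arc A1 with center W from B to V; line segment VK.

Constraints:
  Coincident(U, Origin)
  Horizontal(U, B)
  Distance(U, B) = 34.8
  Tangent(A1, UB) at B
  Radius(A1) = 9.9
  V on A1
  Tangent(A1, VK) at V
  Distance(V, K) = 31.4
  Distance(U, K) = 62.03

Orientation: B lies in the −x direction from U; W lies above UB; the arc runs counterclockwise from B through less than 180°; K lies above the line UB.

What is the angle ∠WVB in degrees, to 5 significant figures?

25.374°

Checks: |WV| = 9.900 ✓; ∠(WV, VK) = 90.00° ✓; |VK| = 31.40 ✓; |UK| = 62.03 ✓.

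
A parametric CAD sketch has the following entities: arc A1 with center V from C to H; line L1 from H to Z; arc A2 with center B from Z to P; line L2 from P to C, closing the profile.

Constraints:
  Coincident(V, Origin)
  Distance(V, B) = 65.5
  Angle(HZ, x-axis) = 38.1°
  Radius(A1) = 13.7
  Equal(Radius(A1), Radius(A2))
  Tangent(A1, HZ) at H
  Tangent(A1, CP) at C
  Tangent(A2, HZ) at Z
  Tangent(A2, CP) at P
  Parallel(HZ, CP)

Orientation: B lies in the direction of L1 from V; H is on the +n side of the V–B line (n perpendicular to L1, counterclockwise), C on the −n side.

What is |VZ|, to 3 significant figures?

66.9

The slot axis is L1's direction at 38.1°, so u = (cos 38.1°, sin 38.1°) = (0.787, 0.617) and n = (−sin 38.1°, cos 38.1°) = (-0.617, 0.787). V is at the origin and B lies 65.5 along u from V, so B = 65.5·u = (51.5, 40.4). Tangency of A1 to both parallel lines with radius 13.7 puts H and C at V ± 13.7·n: H = (-8.45, 10.8), C = (8.45, -10.8). Equal radii place Z and P the same way about B: Z = B + 13.7·n = (43.1, 51.2), P = B − 13.7·n = (60.0, 29.6). Then |VZ| = |Z − V| = 66.9.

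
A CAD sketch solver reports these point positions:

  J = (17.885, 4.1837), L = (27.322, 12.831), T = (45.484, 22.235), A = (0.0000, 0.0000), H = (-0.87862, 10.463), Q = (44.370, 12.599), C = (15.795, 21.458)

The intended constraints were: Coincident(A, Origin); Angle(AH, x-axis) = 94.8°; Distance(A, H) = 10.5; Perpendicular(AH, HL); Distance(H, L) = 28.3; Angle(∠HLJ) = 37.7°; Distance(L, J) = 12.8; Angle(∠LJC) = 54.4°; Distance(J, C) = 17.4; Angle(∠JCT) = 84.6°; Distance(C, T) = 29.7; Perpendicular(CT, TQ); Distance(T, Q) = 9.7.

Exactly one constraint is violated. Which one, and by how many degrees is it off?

Perpendicular(CT, TQ) — off by 8.09°.

A = (0.00, 0.00) ✓; AH at 94.80° ✓; |AH| = 10.50 ✓; ∠(AH, HL) = 90.00° ✓; |HL| = 28.30 ✓; ∠HLJ = 37.70° ✓; |LJ| = 12.80 ✓; ∠LJC = 54.40° ✓; |JC| = 17.40 ✓; ∠JCT = 84.60° ✓; |CT| = 29.70 ✓; ∠(CT, TQ) = 98.09° ✗; |TQ| = 9.700 ✓.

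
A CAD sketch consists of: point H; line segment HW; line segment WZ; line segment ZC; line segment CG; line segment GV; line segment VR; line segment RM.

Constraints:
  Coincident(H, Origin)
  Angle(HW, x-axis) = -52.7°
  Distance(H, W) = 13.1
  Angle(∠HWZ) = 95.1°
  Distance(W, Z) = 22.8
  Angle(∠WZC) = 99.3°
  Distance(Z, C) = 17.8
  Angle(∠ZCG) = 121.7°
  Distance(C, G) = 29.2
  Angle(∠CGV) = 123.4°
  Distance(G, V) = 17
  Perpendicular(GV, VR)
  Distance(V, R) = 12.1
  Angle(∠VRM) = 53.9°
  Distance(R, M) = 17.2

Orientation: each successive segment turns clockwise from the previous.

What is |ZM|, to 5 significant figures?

40.288

GV is perpendicular to VR, so VR runs at -63.200°; with |VR| = 12.1, R = (1.1184, 11.108). ∠VRM = 53.9° gives RM at 170.70° from the x-axis; with |RM| = 17.2, M = (-15.856, 13.888). Then |ZM| = |M − Z| = 40.288.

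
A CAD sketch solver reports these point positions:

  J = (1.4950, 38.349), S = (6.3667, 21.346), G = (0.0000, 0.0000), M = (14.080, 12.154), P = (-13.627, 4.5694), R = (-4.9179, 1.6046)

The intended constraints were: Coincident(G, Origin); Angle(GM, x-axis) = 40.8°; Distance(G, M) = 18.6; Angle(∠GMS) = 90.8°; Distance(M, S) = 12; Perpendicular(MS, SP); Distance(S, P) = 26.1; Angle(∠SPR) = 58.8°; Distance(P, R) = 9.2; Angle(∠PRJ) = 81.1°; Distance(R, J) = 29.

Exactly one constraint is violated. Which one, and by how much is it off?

Distance(R, J) = 29 — off by 8.30.

G = (0.00, 0.00) ✓; GM at 40.80° ✓; |GM| = 18.60 ✓; ∠GMS = 90.80° ✓; |MS| = 12.00 ✓; ∠(MS, SP) = 90.00° ✓; |SP| = 26.10 ✓; ∠SPR = 58.80° ✓; |PR| = 9.200 ✓; ∠PRJ = 81.10° ✓; |RJ| = 37.30 ✗.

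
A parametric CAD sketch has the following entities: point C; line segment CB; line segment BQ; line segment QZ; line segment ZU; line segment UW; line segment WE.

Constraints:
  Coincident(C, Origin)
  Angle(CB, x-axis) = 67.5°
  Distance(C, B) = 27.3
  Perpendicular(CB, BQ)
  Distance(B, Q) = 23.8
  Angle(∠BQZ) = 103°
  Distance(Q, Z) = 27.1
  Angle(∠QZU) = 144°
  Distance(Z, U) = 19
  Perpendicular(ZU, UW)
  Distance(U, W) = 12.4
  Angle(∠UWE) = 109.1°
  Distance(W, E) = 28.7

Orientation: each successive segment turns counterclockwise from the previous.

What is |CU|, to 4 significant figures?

27.94

C is at the origin; CB runs at 67.5° with length 27.3, so B = (10.45, 25.22). The perpendicularity gives BQ at right angles to CB, so BQ runs at 157.5°; with |BQ| = 23.8, Q = (-11.54, 34.33). ∠BQZ = 103.0° gives QZ at -125.5° from the x-axis; with |QZ| = 27.1, Z = (-27.28, 12.27). ∠QZU = 144.0° gives ZU at -89.50° from the x-axis; with |ZU| = 19.0, U = (-27.11, -6.732). Then |CU| = |U − C| = 27.94.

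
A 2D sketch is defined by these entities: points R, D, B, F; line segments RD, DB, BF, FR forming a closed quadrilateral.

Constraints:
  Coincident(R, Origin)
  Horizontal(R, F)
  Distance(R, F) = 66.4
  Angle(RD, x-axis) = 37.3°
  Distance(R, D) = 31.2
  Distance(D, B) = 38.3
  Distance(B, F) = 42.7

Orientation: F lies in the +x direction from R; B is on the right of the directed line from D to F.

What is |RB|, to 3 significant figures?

34.2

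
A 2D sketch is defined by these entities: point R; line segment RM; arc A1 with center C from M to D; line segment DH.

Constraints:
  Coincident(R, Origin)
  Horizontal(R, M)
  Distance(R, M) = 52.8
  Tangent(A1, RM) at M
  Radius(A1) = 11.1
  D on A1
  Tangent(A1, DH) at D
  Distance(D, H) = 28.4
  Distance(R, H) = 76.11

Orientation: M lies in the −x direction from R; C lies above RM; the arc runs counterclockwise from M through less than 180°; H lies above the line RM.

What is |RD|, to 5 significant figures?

48.937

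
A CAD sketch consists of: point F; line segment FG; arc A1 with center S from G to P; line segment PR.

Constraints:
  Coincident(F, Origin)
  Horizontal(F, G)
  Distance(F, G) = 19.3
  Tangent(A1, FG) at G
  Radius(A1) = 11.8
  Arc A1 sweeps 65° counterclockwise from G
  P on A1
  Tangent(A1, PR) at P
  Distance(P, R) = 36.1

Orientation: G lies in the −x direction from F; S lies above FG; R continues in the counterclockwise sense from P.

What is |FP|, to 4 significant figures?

10.98

F is at the origin; FG is horizontal with |FG| = 19.3 and G on the −x side, so G = (-19.30, 0.000). Tangency of A1 to FG means the radius SG is perpendicular to FG, so S = G + (0, 11.8) = (-19.30, 11.80). On A1, G sits at bearing -90° from S; a 65° counterclockwise sweep puts P at bearing -25°, so P = S + 11.8·(cos -25°, sin -25°) = (-8.606, 6.813). Then |FP| = |P − F| = 10.98.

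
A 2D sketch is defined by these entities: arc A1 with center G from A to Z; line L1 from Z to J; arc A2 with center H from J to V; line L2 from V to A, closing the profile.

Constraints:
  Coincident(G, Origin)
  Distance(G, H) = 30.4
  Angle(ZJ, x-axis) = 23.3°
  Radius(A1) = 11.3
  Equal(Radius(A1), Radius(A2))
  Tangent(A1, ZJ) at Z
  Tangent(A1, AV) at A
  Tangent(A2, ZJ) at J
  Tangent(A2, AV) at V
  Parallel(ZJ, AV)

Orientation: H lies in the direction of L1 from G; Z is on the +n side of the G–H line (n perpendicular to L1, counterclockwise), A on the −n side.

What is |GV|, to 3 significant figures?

32.4

The slot axis is L1's direction at 23.3°, so u = (cos 23.3°, sin 23.3°) = (0.918, 0.396) and n = (−sin 23.3°, cos 23.3°) = (-0.396, 0.918). G is at the origin and H lies 30.4 along u from G, so H = 30.4·u = (27.9, 12.0). Tangency of A1 to both parallel lines with radius 11.3 puts Z and A at G ± 11.3·n: Z = (-4.47, 10.4), A = (4.47, -10.4). Equal radii place J and V the same way about H: J = H + 11.3·n = (23.5, 22.4), V = H − 11.3·n = (32.4, 1.65). Then |GV| = |V − G| = 32.4.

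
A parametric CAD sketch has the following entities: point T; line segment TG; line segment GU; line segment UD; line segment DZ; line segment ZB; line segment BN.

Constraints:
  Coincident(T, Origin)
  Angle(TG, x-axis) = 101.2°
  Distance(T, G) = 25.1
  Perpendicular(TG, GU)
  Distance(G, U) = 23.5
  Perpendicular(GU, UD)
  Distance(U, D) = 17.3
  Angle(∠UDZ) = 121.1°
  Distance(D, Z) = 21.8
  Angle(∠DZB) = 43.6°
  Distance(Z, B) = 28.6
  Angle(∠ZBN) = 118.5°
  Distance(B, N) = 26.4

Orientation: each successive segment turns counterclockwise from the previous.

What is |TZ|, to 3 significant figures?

5.94

The perpendicularity gives UD at right angles to GU, so UD runs at -78.8°; with |UD| = 17.3, D = (-24.6, 3.09). ∠UDZ = 121.1° gives DZ at -19.9° from the x-axis; with |DZ| = 21.8, Z = (-4.07, -4.33). Then |TZ| = |Z − T| = 5.94.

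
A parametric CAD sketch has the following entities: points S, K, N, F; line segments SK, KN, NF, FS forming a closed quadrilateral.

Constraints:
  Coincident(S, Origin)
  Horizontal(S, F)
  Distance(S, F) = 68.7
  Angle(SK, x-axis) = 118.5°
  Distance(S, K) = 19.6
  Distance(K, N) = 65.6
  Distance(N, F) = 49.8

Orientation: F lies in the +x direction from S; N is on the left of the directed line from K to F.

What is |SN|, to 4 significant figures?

67.64

Checks: |KN| = 65.60 ✓; |NF| = 49.80 ✓.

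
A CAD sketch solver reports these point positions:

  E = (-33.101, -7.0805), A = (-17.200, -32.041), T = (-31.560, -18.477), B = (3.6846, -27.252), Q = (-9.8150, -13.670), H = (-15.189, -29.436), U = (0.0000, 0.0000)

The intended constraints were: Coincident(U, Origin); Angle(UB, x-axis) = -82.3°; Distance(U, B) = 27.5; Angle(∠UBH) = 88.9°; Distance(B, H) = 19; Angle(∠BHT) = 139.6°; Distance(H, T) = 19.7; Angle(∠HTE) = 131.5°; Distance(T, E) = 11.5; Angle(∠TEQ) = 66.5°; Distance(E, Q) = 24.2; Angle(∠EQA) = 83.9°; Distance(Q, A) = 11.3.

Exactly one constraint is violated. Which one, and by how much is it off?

Distance(Q, A) = 11.3 — off by 8.50.

U = (0.00, 0.00) ✓; UB at -82.30° ✓; |UB| = 27.50 ✓; ∠UBH = 88.90° ✓; |BH| = 19.00 ✓; ∠BHT = 139.6° ✓; |HT| = 19.70 ✓; ∠HTE = 131.5° ✓; |TE| = 11.50 ✓; ∠TEQ = 66.50° ✓; |EQ| = 24.20 ✓; ∠EQA = 83.90° ✓; |QA| = 19.80 ✗.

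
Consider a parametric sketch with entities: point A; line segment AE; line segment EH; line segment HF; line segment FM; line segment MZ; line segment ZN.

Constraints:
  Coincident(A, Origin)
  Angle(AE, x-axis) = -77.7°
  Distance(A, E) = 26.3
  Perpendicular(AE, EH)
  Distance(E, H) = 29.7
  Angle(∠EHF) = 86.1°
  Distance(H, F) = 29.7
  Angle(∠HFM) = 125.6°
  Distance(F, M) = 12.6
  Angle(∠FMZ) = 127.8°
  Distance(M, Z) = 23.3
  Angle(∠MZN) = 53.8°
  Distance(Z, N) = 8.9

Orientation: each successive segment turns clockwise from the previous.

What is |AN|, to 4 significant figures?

4.025

A is at the origin; AE runs at -77.7° with length 26.3, so E = (5.603, -25.70). The perpendicularity gives EH at right angles to AE, so EH runs at -167.7°; with |EH| = 29.7, H = (-23.42, -32.02). ∠EHF = 86.1° gives HF at 98.40° from the x-axis; with |HF| = 29.7, F = (-27.75, -2.642). ∠HFM = 125.6° gives FM at 44.00° from the x-axis; with |FM| = 12.6, M = (-18.69, 6.111). ∠FMZ = 127.8° gives MZ at -8.200° from the x-axis; with |MZ| = 23.3, Z = (4.371, 2.788). ∠MZN = 53.8° gives ZN at -134.4° from the x-axis; with |ZN| = 8.9, N = (-1.856, -3.571). Then |AN| = |N − A| = 4.025.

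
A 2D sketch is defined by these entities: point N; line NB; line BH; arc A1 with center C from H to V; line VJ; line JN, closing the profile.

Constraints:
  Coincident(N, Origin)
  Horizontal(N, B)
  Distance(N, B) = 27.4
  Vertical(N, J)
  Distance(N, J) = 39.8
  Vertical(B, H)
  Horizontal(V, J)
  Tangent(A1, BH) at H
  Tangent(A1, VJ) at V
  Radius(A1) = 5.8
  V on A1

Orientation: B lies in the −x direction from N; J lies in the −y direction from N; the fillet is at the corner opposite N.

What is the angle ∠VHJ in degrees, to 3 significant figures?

33.0°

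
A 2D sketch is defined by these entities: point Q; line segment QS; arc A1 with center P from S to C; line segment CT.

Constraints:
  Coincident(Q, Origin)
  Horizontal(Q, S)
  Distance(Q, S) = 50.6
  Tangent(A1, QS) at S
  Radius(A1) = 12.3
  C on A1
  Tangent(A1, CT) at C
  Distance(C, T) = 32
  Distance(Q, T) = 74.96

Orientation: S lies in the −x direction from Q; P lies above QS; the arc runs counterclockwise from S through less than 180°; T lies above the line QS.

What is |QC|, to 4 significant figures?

45.17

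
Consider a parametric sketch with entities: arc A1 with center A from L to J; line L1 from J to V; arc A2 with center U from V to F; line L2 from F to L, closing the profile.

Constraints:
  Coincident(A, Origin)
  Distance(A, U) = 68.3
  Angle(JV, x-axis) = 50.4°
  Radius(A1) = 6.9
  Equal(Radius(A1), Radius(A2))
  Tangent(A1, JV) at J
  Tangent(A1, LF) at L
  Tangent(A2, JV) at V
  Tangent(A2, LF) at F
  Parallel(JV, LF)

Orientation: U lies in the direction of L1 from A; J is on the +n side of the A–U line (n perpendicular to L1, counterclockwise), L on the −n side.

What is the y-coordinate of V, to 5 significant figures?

57.024

Tangency of A1 to both parallel lines with radius 6.9 puts J and L at A ± 6.9·n: J = (-5.3165, 4.3982), L = (5.3165, -4.3982). Equal radii place V and F the same way about U: V = U + 6.9·n = (38.220, 57.024), F = U − 6.9·n = (48.853, 48.228). So V.y = 57.024.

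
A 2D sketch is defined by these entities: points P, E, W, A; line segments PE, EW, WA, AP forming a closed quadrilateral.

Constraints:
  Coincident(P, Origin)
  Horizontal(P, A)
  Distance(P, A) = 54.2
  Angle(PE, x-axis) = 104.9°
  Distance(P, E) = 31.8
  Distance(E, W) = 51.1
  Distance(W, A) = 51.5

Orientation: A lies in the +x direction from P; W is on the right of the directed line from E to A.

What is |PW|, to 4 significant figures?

19.32

P is at the origin; P and A share the same y with |PA| = 54.2 and A in +x, so A = (54.2, 0). PE runs at 104.9° with |PE| = 31.8, so E = (-8.177, 30.73). W is determined by |EW| = 51.1 and |WA| = 51.5 together: it lies at the intersection of circle(E, 51.1) and circle(A, 51.5). With |EA| = 69.54, the foot of the radical line on EA is 34.47 from E and the perpendicular offset is √(51.1² − 34.47²) = 37.72. Taking the right-of-EA solution: W = (6.077, -18.34).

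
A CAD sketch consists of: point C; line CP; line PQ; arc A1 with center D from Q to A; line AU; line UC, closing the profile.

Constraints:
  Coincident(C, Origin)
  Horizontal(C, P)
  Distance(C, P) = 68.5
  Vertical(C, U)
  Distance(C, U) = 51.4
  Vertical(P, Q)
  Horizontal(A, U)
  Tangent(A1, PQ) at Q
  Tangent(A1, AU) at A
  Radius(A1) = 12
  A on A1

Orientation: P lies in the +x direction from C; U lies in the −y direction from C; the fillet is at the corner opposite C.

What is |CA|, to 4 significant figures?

76.38

C is at the origin; C and P share the same y with |CP| = 68.5 and P on the +x side, so P = (68.50, 0.000). CU is vertical with |CU| = 51.4 and U on the −y side, so U = (0.000, -51.40). The virtual corner opposite C is at (68.50, -51.40). The tangent condition forces DQ to be normal to PQ and the tangent condition forces DA to be normal to AU, with radius 12.0, so the center D sits 12.0 in from both sides at D = (56.50, -39.40). That places the tangent points at Q = (68.50, -39.40) on PQ and A = (56.50, -51.40) on AU. Then |CA| = |A − C| = 76.38.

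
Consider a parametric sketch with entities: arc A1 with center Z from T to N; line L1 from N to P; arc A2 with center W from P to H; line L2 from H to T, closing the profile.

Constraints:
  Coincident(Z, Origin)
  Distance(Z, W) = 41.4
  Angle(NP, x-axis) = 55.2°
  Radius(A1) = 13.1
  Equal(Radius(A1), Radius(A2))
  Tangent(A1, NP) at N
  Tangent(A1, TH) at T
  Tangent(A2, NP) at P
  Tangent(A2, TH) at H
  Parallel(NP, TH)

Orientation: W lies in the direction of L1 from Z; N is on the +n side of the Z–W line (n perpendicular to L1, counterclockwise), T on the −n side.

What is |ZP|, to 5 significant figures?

43.423

The slot axis is L1's direction at 55.2°, so u = (cos 55.2°, sin 55.2°) = (0.57071, 0.82115) and n = (−sin 55.2°, cos 55.2°) = (-0.82115, 0.57071). Z is at the origin and W lies 41.4 along u from Z, so W = 41.4·u = (23.628, 33.996). Tangency of A1 to both parallel lines with radius 13.1 puts N and T at Z ± 13.1·n: N = (-10.757, 7.4763), T = (10.757, -7.4763). Equal radii place P and H the same way about W: P = W + 13.1·n = (12.870, 41.472), H = W − 13.1·n = (34.385, 26.519). Then |ZP| = |P − Z| = 43.423.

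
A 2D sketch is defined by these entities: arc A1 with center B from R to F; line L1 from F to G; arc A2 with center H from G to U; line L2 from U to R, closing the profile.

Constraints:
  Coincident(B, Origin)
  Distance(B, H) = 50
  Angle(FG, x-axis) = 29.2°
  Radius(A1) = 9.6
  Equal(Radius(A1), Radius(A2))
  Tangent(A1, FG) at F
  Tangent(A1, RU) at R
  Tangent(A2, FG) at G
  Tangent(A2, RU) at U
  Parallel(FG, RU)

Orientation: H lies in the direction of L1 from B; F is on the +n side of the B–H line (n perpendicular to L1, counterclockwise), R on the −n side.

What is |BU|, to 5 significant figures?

50.913

The slot axis is L1's direction at 29.2°, so u = (cos 29.2°, sin 29.2°) = (0.87292, 0.48786) and n = (−sin 29.2°, cos 29.2°) = (-0.48786, 0.87292). B is at the origin and H lies 50.0 along u from B, so H = 50.0·u = (43.646, 24.393). Tangency of A1 to both parallel lines with radius 9.6 puts F and R at B ± 9.6·n: F = (-4.6835, 8.3801), R = (4.6835, -8.3801). Equal radii place G and U the same way about H: G = H + 9.6·n = (38.963, 32.773), U = H − 9.6·n = (48.330, 16.013). Then |BU| = |U − B| = 50.913.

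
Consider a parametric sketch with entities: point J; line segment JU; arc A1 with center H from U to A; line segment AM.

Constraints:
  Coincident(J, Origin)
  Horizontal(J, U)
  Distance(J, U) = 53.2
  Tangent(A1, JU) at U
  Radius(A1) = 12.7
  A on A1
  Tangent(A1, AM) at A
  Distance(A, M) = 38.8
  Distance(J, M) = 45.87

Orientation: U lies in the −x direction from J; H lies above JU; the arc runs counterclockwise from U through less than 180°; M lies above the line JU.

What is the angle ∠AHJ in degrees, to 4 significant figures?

16.76°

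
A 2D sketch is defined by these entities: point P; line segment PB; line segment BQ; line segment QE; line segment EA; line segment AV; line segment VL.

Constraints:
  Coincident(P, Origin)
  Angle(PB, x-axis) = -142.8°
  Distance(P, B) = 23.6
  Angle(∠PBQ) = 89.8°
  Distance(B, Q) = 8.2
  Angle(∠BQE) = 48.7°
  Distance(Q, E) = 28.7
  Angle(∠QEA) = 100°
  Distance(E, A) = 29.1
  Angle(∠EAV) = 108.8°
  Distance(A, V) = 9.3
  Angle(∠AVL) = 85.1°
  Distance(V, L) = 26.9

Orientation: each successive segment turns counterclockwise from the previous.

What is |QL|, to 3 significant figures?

17.0

P is at the origin; PB runs at -142.8° with length 23.6, so B = (-18.8, -14.3). ∠PBQ = 89.8° gives BQ at -52.6° from the x-axis; with |BQ| = 8.2, Q = (-13.8, -20.8). ∠BQE = 48.7° gives QE at 78.7° from the x-axis; with |QE| = 28.7, E = (-8.19, 7.36). ∠QEA = 100.0° gives EA at 159° from the x-axis; with |EA| = 29.1, A = (-35.3, 17.9). ∠EAV = 108.8° gives AV at -130° from the x-axis; with |AV| = 9.3, V = (-41.3, 10.8). ∠AVL = 85.1° gives VL at -35.2° from the x-axis; with |VL| = 26.9, L = (-19.3, -4.69). Then |QL| = |L − Q| = 17.0.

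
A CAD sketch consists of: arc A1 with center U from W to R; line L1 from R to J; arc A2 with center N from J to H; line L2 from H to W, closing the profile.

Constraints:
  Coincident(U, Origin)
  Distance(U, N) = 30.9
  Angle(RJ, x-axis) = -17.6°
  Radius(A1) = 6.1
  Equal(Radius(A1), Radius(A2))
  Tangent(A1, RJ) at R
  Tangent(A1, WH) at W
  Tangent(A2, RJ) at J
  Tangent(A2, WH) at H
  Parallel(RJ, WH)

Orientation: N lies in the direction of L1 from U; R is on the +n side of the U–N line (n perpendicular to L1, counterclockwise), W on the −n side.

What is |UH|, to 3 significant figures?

31.5

The slot axis is L1's direction at -17.6°, so u = (cos -17.6°, sin -17.6°) = (0.953, -0.302) and n = (−sin -17.6°, cos -17.6°) = (0.302, 0.953). U is at the origin and N lies 30.9 along u from U, so N = 30.9·u = (29.5, -9.34). Tangency of A1 to both parallel lines with radius 6.1 puts R and W at U ± 6.1·n: R = (1.84, 5.81), W = (-1.84, -5.81). Equal radii place J and H the same way about N: J = N + 6.1·n = (31.3, -3.53), H = N − 6.1·n = (27.6, -15.2). Then |UH| = |H − U| = 31.5.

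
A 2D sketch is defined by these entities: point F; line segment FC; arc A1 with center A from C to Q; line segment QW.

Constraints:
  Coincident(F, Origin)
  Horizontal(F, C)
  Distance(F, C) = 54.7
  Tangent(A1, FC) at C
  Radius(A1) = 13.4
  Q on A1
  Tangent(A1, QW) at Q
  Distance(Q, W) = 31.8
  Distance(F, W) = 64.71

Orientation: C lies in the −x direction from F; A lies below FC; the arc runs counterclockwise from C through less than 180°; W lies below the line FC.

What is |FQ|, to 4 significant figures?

68.66

F is at the origin; F and C share the same y with |FC| = 54.7 and C on the −x side, so C = (-54.70, 0.000). A1 meets FC tangentially, so AC is at right angles to FC, so A = C + (0, -13.4) = (-54.70, -13.40). Since AQ ⟂ QW (tangency), |AW| = √(13.4² + 31.8²) = 34.51 regardless of where Q sits on A1. So W lies on both circle(F, 64.71) and circle(A, 34.51); the below-FC intersection is W = (-44.99, -46.51). Q is the foot of the tangent from W: Q = (-65.08, -21.87).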